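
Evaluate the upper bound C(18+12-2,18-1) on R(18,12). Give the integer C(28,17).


R(18,12) <= C(18+12-2, 18-1) = C(28, 17)
C(28, 17) = 28! / (17! * 11!)
= 21474180

21474180


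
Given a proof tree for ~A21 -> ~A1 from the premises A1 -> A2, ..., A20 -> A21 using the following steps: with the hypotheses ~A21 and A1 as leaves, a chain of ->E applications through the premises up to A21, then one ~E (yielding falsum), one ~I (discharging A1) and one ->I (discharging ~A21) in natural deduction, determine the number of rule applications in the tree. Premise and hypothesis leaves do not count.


From hypothesis A1, 20 ->E steps along the 20 premises yield A21.
~E with hypothesis ~A21 gives falsum (1 node); ~I discharging A1 gives ~A1 (1 node); ->I discharging ~A21 gives the goal (1 node).
Total = 20 + 3 = 23 inference nodes.

23


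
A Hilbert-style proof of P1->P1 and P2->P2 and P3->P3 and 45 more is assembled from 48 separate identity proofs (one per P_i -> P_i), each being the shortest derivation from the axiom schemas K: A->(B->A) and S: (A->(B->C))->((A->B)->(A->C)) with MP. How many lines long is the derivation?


The shortest proof of A->A from K and S in the Hilbert calculus has exactly 5 lines:
(1) K instance A->((A->A)->A), (2) S instance, (3) MP on 1,2, (4) K instance A->(A->A), (5) MP on 3,4.
For 48 independent identities: 48 * 5 = 240 lines total.

240


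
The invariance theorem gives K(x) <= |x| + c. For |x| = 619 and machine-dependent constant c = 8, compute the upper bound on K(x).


K(x) <= |x| + c = 619 + 8 = 627

627


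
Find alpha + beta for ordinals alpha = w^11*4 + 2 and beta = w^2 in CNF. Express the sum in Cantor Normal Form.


Ordinal addition (w^11*4 + 2) + w^2:
alpha's leading term has exponent 11 > beta's exponent 2, so it survives.
alpha's tail term has exponent 0 < beta's exponent 2, so it is absorbed by beta.
In ordinal addition, any term followed by a strictly larger-exponent term is absorbed.
Result = w^11*4 + w^2

w^11*4 + w^2


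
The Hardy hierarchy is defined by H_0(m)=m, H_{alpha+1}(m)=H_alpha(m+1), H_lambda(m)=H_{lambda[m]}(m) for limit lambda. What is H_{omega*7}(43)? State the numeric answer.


H_{omega*7}(43):
For the Hardy hierarchy, H_{omega*k}(n) = 2^k * n.
2^7 = 128.
128 * 43 = 5504

5504


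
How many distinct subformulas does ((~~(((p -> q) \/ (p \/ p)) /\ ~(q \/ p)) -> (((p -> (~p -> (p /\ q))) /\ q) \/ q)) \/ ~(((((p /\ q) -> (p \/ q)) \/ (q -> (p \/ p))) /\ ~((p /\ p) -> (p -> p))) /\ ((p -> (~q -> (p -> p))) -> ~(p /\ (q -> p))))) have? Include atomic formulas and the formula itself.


Formula: ((~~(((p -> q) \/ (p \/ p)) /\ ~(q \/ p)) -> (((p -> (~p -> (p /\ q))) /\ q) \/ q)) \/ ~(((((p /\ q) -> (p \/ q)) \/ (q -> (p \/ p))) /\ ~((p /\ p) -> (p -> p))) /\ ((p -> (~q -> (p -> p))) -> ~(p /\ (q -> p)))))
Subformulas found:
  1. p
  2. q
  3. ~p
  4. ~q
  5. (q \/ p)
  6. (p /\ q)
  7. (q -> p)
  8. (p -> p)
  9. (p -> q)
  10. (p \/ p)
  11. (p \/ q)
  12. (p /\ p)
  13. ~(q \/ p)
  14. (q -> (p \/ p))
  15. (p /\ (q -> p))
  16. (~p -> (p /\ q))
  17. ~(p /\ (q -> p))
  18. (~q -> (p -> p))
  19. ((p -> q) \/ (p \/ p))
  20. ((p /\ p) -> (p -> p))
  21. ((p /\ q) -> (p \/ q))
  22. (p -> (~q -> (p -> p)))
  23. (p -> (~p -> (p /\ q)))
  24. ~((p /\ p) -> (p -> p))
  25. ((p -> (~p -> (p /\ q))) /\ q)
  26. (((p -> (~p -> (p /\ q))) /\ q) \/ q)
  27. (((p -> q) \/ (p \/ p)) /\ ~(q \/ p))
  28. ~(((p -> q) \/ (p \/ p)) /\ ~(q \/ p))
  29. ~~(((p -> q) \/ (p \/ p)) /\ ~(q \/ p))
  30. (((p /\ q) -> (p \/ q)) \/ (q -> (p \/ p)))
  31. ((p -> (~q -> (p -> p))) -> ~(p /\ (q -> p)))
  32. ((((p /\ q) -> (p \/ q)) \/ (q -> (p \/ p))) /\ ~((p /\ p) -> (p -> p)))
  33. (~~(((p -> q) \/ (p \/ p)) /\ ~(q \/ p)) -> (((p -> (~p -> (p /\ q))) /\ q) \/ q))
  34. (((((p /\ q) -> (p \/ q)) \/ (q -> (p \/ p))) /\ ~((p /\ p) -> (p -> p))) /\ ((p -> (~q -> (p -> p))) -> ~(p /\ (q -> p))))
  35. ~(((((p /\ q) -> (p \/ q)) \/ (q -> (p \/ p))) /\ ~((p /\ p) -> (p -> p))) /\ ((p -> (~q -> (p -> p))) -> ~(p /\ (q -> p))))
  36. ((~~(((p -> q) \/ (p \/ p)) /\ ~(q \/ p)) -> (((p -> (~p -> (p /\ q))) /\ q) \/ q)) \/ ~(((((p /\ q) -> (p \/ q)) \/ (q -> (p \/ p))) /\ ~((p /\ p) -> (p -> p))) /\ ((p -> (~q -> (p -> p))) -> ~(p /\ (q -> p)))))
Total distinct subformulas = 36

36


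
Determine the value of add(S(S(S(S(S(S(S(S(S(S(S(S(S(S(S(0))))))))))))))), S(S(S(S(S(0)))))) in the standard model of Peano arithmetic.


add(S^15(0), S^5(0)):
S^15(0) = 15
S^5(0) = 5
15 + 5 = 20

20


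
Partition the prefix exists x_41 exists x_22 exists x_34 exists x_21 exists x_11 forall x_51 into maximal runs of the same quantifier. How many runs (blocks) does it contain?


Alternations = 1.
Blocks = alternations + 1 = 2

2


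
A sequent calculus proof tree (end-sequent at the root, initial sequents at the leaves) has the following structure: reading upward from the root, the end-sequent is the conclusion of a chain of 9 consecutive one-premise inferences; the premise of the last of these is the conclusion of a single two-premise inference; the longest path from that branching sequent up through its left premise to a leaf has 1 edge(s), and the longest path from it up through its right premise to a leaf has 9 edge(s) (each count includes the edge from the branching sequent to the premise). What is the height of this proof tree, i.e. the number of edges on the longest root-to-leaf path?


Longest path through the left premise: 1 edges (measured from the branching sequent)
Longest path through the right premise: 9 edges
Height of the subtree rooted at the branching sequent: max(1, 9) = 9
The branching sequent sits 9 edges above the root (the chain of one-premise inferences), so height = 9 + 9 = 18

18


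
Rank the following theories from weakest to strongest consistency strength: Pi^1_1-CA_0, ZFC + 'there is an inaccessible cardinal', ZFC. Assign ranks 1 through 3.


Ordering by consistency strength:
1. Pi^1_1-CA_0
2. ZFC
3. ZFC + 'there is an inaccessible cardinal'


Pi^1_1-CA_0=1, ZFC + 'there is an inaccessible cardinal'=3, ZFC=2


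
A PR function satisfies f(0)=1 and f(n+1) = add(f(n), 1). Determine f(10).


f(0) = 1
f(1) = add(f(0), 1) = add(1, 1) = 2
f(2) = add(f(1), 1) = add(2, 1) = 3
f(3) = add(f(2), 1) = add(3, 1) = 4
f(4) = add(f(3), 1) = add(4, 1) = 5
f(5) = add(f(4), 1) = add(5, 1) = 6
f(6) = add(f(5), 1) = add(6, 1) = 7
f(7) = add(f(6), 1) = add(7, 1) = 8
f(8) = add(f(7), 1) = add(8, 1) = 9
f(9) = add(f(8), 1) = add(9, 1) = 10
f(10) = add(f(9), 1) = add(10, 1) = 11


11


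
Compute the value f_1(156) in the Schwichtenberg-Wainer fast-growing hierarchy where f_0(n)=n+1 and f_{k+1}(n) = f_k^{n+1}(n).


f_1(156) = f_0^157(156)
f_0 adds 1 each time, applied 157 times.
f_1(156) = 156 + 157 = 313

313


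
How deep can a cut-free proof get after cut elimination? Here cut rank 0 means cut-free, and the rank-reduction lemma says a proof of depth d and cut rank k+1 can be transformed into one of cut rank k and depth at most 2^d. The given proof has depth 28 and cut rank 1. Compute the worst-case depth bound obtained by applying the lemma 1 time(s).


Each rank reduction sends depth d to at most 2^d; cut rank r needs r reductions.
2_0(28) = 28
2_1(28) = 2^28 = 268435456
Cut-free depth bound = 268435456

268435456


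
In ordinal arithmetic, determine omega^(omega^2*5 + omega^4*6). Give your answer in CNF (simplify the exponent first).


omega^(omega^2*5 + omega^4*6):
In ordinal addition a term is absorbed by a following term of strictly larger exponent: 2 < 4, so omega^2*5 + omega^4*6 = omega^4*6.
omega raised to a CNF ordinal is a single CNF term: Result = omega^(omega^4*6)

omega^(omega^4*6)


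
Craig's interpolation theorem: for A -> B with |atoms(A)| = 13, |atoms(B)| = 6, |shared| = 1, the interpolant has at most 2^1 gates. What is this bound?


Shared atoms = 1
Craig interpolant size bound = 2^1
= 2

2


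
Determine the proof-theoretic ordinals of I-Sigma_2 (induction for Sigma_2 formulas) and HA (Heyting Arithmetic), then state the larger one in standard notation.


Proof-theoretic ordinal of I-Sigma_2 (induction for Sigma_2 formulas): omega^(omega^omega)
Proof-theoretic ordinal of HA (Heyting Arithmetic): epsilon_0
Comparing: omega^(omega^omega) < epsilon_0.
The larger ordinal is epsilon_0 (from HA (Heyting Arithmetic)).

epsilon_0


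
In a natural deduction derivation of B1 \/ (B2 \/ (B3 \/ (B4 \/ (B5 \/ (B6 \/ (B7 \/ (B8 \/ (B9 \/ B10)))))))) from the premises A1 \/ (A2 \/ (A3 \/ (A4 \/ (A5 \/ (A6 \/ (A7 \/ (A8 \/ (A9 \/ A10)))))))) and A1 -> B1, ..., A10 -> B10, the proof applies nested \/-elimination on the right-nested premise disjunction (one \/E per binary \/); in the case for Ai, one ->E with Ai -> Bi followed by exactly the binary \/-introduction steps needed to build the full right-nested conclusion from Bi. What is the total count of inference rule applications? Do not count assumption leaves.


Constructive dilemma with 10 branches, all disjunctions right-nested:
- \/E: the premise has 9 binary \/, each eliminated once: 9 nodes.
- ->E: one per case (Ai with Ai -> Bi gives Bi): 10 nodes.
- \/I: in case i < n, Bi needs 1 step to form Bi \/ (B(i+1) \/ ...) and then i-1 steps to prepend B(i-1), ..., B1, i.e. i steps; in case i = n, B10 needs 9 prepend steps.
  \/I total = (1 + 2 + ... + 9) + 9 = 45 + 9 = 54 nodes.
Total = 9 + 10 + 54 = 73

73


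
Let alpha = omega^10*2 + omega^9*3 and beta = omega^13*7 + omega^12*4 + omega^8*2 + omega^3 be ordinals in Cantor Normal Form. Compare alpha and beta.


Compare term by term from highest exponent:
alpha = omega^10*2 + omega^9*3
beta = omega^13*7 + omega^12*4 + omega^8*2 + omega^3
Term 1: alpha has omega^10*2, beta has omega^13*7
Term 2: alpha has omega^9*3, beta has omega^12*4
Term 3: alpha has omega^0*0, beta has omega^8*2
Term 4: alpha has omega^0*0, beta has omega^3*1
Result: alpha < beta

alpha < beta


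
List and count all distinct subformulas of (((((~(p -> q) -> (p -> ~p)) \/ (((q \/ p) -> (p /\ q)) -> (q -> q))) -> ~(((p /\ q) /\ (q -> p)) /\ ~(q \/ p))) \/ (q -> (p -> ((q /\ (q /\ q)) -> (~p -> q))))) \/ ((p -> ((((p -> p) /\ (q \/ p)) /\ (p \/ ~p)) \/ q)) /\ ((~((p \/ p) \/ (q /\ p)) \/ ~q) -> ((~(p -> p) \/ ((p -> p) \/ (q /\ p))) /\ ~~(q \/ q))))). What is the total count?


Formula: (((((~(p -> q) -> (p -> ~p)) \/ (((q \/ p) -> (p /\ q)) -> (q -> q))) -> ~(((p /\ q) /\ (q -> p)) /\ ~(q \/ p))) \/ (q -> (p -> ((q /\ (q /\ q)) -> (~p -> q))))) \/ ((p -> ((((p -> p) /\ (q \/ p)) /\ (p \/ ~p)) \/ q)) /\ ((~((p \/ p) \/ (q /\ p)) \/ ~q) -> ((~(p -> p) \/ ((p -> p) \/ (q /\ p))) /\ ~~(q \/ q)))))
Subformulas found:
  1. p
  2. q
  3. ~p
  4. ~q
  5. (q /\ p)
  6. (q \/ p)
  7. (p /\ q)
  8. (q /\ q)
  9. (q -> p)
  10. (q -> q)
  11. (p -> p)
  12. (p -> q)
  13. (p \/ p)
  14. (q \/ q)
  15. (~p -> q)
  16. ~(p -> p)
  17. ~(p -> q)
  18. ~(q \/ q)
  19. (p \/ ~p)
  20. (p -> ~p)
  21. ~(q \/ p)
  22. ~~(q \/ q)
  23. (q /\ (q /\ q))
  24. ((p -> p) \/ (q /\ p))
  25. ((q \/ p) -> (p /\ q))
  26. ((p /\ q) /\ (q -> p))
  27. ((p \/ p) \/ (q /\ p))
  28. ((p -> p) /\ (q \/ p))
  29. ~((p \/ p) \/ (q /\ p))
  30. (~(p -> q) -> (p -> ~p))
  31. ((q /\ (q /\ q)) -> (~p -> q))
  32. (~((p \/ p) \/ (q /\ p)) \/ ~q)
  33. (((q \/ p) -> (p /\ q)) -> (q -> q))
  34. (((p -> p) /\ (q \/ p)) /\ (p \/ ~p))
  35. (((p /\ q) /\ (q -> p)) /\ ~(q \/ p))
  36. (~(p -> p) \/ ((p -> p) \/ (q /\ p)))
  37. (p -> ((q /\ (q /\ q)) -> (~p -> q)))
  38. ~(((p /\ q) /\ (q -> p)) /\ ~(q \/ p))
  39. (q -> (p -> ((q /\ (q /\ q)) -> (~p -> q))))
  40. ((((p -> p) /\ (q \/ p)) /\ (p \/ ~p)) \/ q)
  41. (p -> ((((p -> p) /\ (q \/ p)) /\ (p \/ ~p)) \/ q))
  42. ((~(p -> p) \/ ((p -> p) \/ (q /\ p))) /\ ~~(q \/ q))
  43. ((~(p -> q) -> (p -> ~p)) \/ (((q \/ p) -> (p /\ q)) -> (q -> q)))
  44. ((~((p \/ p) \/ (q /\ p)) \/ ~q) -> ((~(p -> p) \/ ((p -> p) \/ (q /\ p))) /\ ~~(q \/ q)))
  45. (((~(p -> q) -> (p -> ~p)) \/ (((q \/ p) -> (p /\ q)) -> (q -> q))) -> ~(((p /\ q) /\ (q -> p)) /\ ~(q \/ p)))
  46. ((p -> ((((p -> p) /\ (q \/ p)) /\ (p \/ ~p)) \/ q)) /\ ((~((p \/ p) \/ (q /\ p)) \/ ~q) -> ((~(p -> p) \/ ((p -> p) \/ (q /\ p))) /\ ~~(q \/ q))))
  47. ((((~(p -> q) -> (p -> ~p)) \/ (((q \/ p) -> (p /\ q)) -> (q -> q))) -> ~(((p /\ q) /\ (q -> p)) /\ ~(q \/ p))) \/ (q -> (p -> ((q /\ (q /\ q)) -> (~p -> q)))))
  48. (((((~(p -> q) -> (p -> ~p)) \/ (((q \/ p) -> (p /\ q)) -> (q -> q))) -> ~(((p /\ q) /\ (q -> p)) /\ ~(q \/ p))) \/ (q -> (p -> ((q /\ (q /\ q)) -> (~p -> q))))) \/ ((p -> ((((p -> p) /\ (q \/ p)) /\ (p \/ ~p)) \/ q)) /\ ((~((p \/ p) \/ (q /\ p)) \/ ~q) -> ((~(p -> p) \/ ((p -> p) \/ (q /\ p))) /\ ~~(q \/ q)))))
Total distinct subformulas = 48

48


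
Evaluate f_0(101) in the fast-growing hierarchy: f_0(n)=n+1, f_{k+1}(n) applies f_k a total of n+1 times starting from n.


f_0(101) = 101 + 1 = 102

102


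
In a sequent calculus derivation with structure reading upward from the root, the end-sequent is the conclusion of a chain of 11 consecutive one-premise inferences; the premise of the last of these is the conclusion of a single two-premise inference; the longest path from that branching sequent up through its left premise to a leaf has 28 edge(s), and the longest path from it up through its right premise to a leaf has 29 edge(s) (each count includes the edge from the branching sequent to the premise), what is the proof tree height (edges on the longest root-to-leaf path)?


Longest path through the left premise: 28 edges (measured from the branching sequent)
Longest path through the right premise: 29 edges
Height of the subtree rooted at the branching sequent: max(28, 29) = 29
The branching sequent sits 11 edges above the root (the chain of one-premise inferences), so height = 29 + 11 = 40

40


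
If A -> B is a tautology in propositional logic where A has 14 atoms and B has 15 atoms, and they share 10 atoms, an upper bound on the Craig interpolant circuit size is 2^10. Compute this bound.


Shared atoms = 10
Craig interpolant size bound = 2^10
= 1024

1024


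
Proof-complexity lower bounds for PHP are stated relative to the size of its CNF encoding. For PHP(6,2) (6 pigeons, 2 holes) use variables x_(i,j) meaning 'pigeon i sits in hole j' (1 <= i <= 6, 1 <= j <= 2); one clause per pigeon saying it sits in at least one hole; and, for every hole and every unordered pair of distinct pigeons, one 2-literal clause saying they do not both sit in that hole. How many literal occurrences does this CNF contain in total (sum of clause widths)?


PHP(6,2): 6 pigeons, 2 holes, 6*2 = 12 variables.
- pigeon clauses: one per pigeon -> 6 clauses of width 2 -> 12 literals
- hole clauses: 2 holes * C(6,2) = 2 * 15 -> 30 clauses of width 2 -> 60 literals
Total literal occurrences = 12 + 60 = 72

72


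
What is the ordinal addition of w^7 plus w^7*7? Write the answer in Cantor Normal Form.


Ordinal addition w^7 + w^7*7:
Both terms have the same exponent 7.
w^e*c + w^e*d = w^e*(c+d).
Result = w^7*(1+7) = w^7*8

w^7*8


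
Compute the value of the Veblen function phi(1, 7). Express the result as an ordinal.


phi(1, 7):
phi(1, beta) = epsilon_beta (the beta-th epsilon number).
phi(1, 7) = epsilon_7

epsilon_7


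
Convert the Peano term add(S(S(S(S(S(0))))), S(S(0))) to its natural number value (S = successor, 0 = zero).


add(S^5(0), S^2(0)):
S^5(0) = 5
S^2(0) = 2
5 + 2 = 7

7


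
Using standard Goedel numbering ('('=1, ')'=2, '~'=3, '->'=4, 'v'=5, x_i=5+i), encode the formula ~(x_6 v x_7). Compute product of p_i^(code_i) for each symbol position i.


Formula: ~(x_6 v x_7)
Symbol codes: [3, 1, 11, 5, 12, 2]
Primes: [2, 3, 5, 7, 11, 13]
p_1^3 = 2^3 = 8
p_2^1 = 3^1 = 3
p_3^11 = 5^11 = 48828125
p_4^5 = 7^5 = 16807
p_5^12 = 11^12 = 3138428376721
p_6^2 = 13^2 = 169
Product = 10446490556198348605078125000

10446490556198348605078125000


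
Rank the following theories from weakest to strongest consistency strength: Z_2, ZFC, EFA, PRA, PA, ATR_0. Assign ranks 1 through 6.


Ordering by consistency strength:
1. EFA
2. PRA
3. PA
4. ATR_0
5. Z_2
6. ZFC


Z_2=5, ZFC=6, EFA=1, PRA=2, PA=3, ATR_0=4


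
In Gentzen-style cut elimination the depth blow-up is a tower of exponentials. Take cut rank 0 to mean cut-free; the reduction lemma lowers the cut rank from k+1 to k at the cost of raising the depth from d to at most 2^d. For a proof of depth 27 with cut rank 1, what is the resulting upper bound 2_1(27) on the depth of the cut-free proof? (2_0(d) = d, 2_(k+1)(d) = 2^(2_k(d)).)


Each rank reduction sends depth d to at most 2^d; cut rank r needs r reductions.
2_0(27) = 27
2_1(27) = 2^27 = 134217728
Cut-free depth bound = 134217728

134217728


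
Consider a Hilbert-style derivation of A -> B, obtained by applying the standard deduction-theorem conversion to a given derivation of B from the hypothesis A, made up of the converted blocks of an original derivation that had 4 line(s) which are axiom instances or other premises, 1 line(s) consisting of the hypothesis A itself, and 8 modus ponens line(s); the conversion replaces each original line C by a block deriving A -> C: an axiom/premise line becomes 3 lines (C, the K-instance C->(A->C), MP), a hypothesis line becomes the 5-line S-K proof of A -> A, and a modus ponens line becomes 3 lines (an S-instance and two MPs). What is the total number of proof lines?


Deduction-theorem conversion, block by block:
- 4 axiom/premise lines -> 3 lines each = 12
- 1 hypothesis lines -> 5 lines each (identity proof A->A) = 5
- 8 MP lines -> 3 lines each (S-instance, MP, MP) = 24
Total = 12 + 5 + 24 = 41 lines.

41


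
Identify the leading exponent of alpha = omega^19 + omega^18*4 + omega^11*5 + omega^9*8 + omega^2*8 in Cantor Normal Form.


CNF: omega^19 + omega^18*4 + omega^11*5 + omega^9*8 + omega^2*8
The leading term is omega^19, which has exponent 19.

19


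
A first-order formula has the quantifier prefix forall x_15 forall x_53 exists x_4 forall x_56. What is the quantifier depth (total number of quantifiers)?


Quantifier prefix has 4 quantifier symbols.
Quantifier depth = 4

4


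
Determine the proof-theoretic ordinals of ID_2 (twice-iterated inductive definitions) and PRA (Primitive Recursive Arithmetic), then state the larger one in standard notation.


Proof-theoretic ordinal of ID_2 (twice-iterated inductive definitions): psi_0(epsilon_{Omega_2+1})
Proof-theoretic ordinal of PRA (Primitive Recursive Arithmetic): omega^omega
Comparing: omega^omega < psi_0(epsilon_{Omega_2+1}).
The larger ordinal is psi_0(epsilon_{Omega_2+1}) (from ID_2 (twice-iterated inductive definitions)).

psi_0(epsilon_{Omega_2+1})


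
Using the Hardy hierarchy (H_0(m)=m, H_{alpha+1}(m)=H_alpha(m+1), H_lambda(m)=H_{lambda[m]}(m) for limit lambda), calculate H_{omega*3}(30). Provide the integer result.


H_{omega*3}(30):
For the Hardy hierarchy, H_{omega*k}(n) = 2^k * n.
2^3 = 8.
8 * 30 = 240

240


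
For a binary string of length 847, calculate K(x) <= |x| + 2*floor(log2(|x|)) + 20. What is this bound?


floor(log2(847)) = 9
2 * 9 = 18
K(x) <= 847 + 18 + 20 = 885

885


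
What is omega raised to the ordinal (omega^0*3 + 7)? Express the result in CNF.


omega^(omega^0*3 + 7):
omega^0 = 1, so the exponent is 3 + 7 = 10 (finite ordinal addition).
Result = omega^10, already a single CNF term.

omega^10


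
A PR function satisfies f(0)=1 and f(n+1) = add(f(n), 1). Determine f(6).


f(0) = 1
f(1) = add(f(0), 1) = add(1, 1) = 2
f(2) = add(f(1), 1) = add(2, 1) = 3
f(3) = add(f(2), 1) = add(3, 1) = 4
f(4) = add(f(3), 1) = add(4, 1) = 5
f(5) = add(f(4), 1) = add(5, 1) = 6
f(6) = add(f(5), 1) = add(6, 1) = 7


7


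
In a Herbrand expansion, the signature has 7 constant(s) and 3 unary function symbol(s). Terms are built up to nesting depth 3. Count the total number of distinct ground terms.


Herbrand terms by depth:
Depth 0: 7 constants
Depth 1: 21 new terms (running total: 28)
Depth 2: 63 new terms (running total: 91)
Depth 3: 189 new terms (running total: 280)
Total distinct ground terms = 280

280


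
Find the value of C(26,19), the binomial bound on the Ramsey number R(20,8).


R(20,8) <= C(20+8-2, 20-1) = C(26, 19)
C(26, 19) = 26! / (19! * 7!)
= 657800

657800


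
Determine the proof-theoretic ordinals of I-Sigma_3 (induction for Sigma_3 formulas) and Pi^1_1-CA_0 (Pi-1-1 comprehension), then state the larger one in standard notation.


Proof-theoretic ordinal of I-Sigma_3 (induction for Sigma_3 formulas): omega^(omega^(omega^omega))
Proof-theoretic ordinal of Pi^1_1-CA_0 (Pi-1-1 comprehension): psi_0(Omega_omega)
Comparing: omega^(omega^(omega^omega)) < psi_0(Omega_omega).
The larger ordinal is psi_0(Omega_omega) (from Pi^1_1-CA_0 (Pi-1-1 comprehension)).

psi_0(Omega_omega)


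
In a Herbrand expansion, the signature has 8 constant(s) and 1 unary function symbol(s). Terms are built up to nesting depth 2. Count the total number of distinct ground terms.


Herbrand terms by depth:
Depth 0: 8 constants
Depth 1: 8 new terms (running total: 16)
Depth 2: 8 new terms (running total: 24)
Total distinct ground terms = 24

24


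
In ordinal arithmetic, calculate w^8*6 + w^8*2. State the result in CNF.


Ordinal addition w^8*6 + w^8*2:
Both terms have the same exponent 8.
w^e*c + w^e*d = w^e*(c+d).
Result = w^8*(6+2) = w^8*8

w^8*8


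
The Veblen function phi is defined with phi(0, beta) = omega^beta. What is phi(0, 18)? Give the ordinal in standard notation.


phi(0, 18):
phi(0, beta) = omega^beta by definition.
phi(0, 18) = omega^18

omega^18


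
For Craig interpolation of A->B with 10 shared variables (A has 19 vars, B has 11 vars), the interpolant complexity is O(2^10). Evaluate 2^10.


Shared atoms = 10
Craig interpolant size bound = 2^10
= 1024

1024


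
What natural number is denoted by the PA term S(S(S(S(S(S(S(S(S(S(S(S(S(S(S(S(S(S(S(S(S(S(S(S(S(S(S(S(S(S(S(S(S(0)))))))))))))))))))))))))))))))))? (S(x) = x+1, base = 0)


Counting successors applied to 0:
33 applications of S to 0 = 33

33


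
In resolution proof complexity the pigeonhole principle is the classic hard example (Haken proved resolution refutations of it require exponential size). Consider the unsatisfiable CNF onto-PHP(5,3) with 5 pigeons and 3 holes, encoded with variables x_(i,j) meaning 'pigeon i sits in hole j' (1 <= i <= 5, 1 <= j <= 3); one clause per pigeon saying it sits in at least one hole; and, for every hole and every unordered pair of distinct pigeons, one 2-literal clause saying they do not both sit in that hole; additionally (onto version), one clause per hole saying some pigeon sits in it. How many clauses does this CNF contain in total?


onto-PHP(5,3): 5 pigeons, 3 holes, 5*3 = 15 variables.
- pigeon clauses: one per pigeon -> 5 clauses
- hole clauses: 3 holes * C(5,2) = 3 * 10 -> 30 clauses
- onto clauses: one per hole -> 3 clauses
Total clauses = 5 + 30 + 3 = 38

38


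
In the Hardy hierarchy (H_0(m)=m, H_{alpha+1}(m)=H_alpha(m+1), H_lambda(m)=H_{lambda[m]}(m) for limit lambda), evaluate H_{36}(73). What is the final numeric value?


H_36(73):
For finite ordinals k, H_k(n) = n + k (each successor step adds 1).
H_36(73) = 73 + 36 = 109

109


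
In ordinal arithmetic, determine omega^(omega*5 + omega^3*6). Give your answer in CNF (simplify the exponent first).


omega^(omega*5 + omega^3*6):
In ordinal addition a term is absorbed by a following term of strictly larger exponent: 1 < 3, so omega*5 + omega^3*6 = omega^3*6.
omega raised to a CNF ordinal is a single CNF term: Result = omega^(omega^3*6)

omega^(omega^3*6)


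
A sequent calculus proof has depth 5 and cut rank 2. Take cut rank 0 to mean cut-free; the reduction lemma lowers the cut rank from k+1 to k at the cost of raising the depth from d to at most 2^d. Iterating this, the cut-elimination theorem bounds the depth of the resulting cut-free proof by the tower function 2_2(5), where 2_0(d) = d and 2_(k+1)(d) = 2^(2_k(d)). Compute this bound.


Each rank reduction sends depth d to at most 2^d; cut rank r needs r reductions.
2_0(5) = 5
2_1(5) = 2^5 = 32
2_2(5) = 2^32 = 4294967296
Cut-free depth bound = 4294967296

4294967296


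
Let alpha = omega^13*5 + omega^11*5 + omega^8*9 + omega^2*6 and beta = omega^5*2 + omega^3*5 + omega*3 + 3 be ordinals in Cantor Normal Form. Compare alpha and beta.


Compare term by term from highest exponent:
alpha = omega^13*5 + omega^11*5 + omega^8*9 + omega^2*6
beta = omega^5*2 + omega^3*5 + omega*3 + 3
Term 1: alpha has omega^13*5, beta has omega^5*2
Term 2: alpha has omega^11*5, beta has omega^3*5
Term 3: alpha has omega^8*9, beta has omega^1*3
Term 4: alpha has omega^2*6, beta has omega^0*3
Result: alpha > beta

alpha > beta


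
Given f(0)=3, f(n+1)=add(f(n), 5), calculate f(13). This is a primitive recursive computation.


f(0) = 3
f(1) = add(f(0), 5) = add(3, 5) = 8
f(2) = add(f(1), 5) = add(8, 5) = 13
f(3) = add(f(2), 5) = add(13, 5) = 18
f(4) = add(f(3), 5) = add(18, 5) = 23
f(5) = add(f(4), 5) = add(23, 5) = 28
f(6) = add(f(5), 5) = add(28, 5) = 33
f(7) = add(f(6), 5) = add(33, 5) = 38
f(8) = add(f(7), 5) = add(38, 5) = 43
f(9) = add(f(8), 5) = add(43, 5) = 48
f(10) = add(f(9), 5) = add(48, 5) = 53
f(11) = add(f(10), 5) = add(53, 5) = 58
f(12) = add(f(11), 5) = add(58, 5) = 63
f(13) = add(f(12), 5) = add(63, 5) = 68


68


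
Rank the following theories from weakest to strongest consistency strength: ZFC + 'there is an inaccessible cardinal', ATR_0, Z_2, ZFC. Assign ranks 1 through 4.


Ordering by consistency strength:
1. ATR_0
2. Z_2
3. ZFC
4. ZFC + 'there is an inaccessible cardinal'


ZFC + 'there is an inaccessible cardinal'=4, ATR_0=1, Z_2=2, ZFC=3


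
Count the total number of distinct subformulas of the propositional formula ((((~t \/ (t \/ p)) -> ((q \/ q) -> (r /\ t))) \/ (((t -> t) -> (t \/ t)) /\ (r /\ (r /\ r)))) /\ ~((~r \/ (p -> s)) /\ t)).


Formula: ((((~t \/ (t \/ p)) -> ((q \/ q) -> (r /\ t))) \/ (((t -> t) -> (t \/ t)) /\ (r /\ (r /\ r)))) /\ ~((~r \/ (p -> s)) /\ t))
Subformulas found:
  1. r
  2. p
  3. q
  4. s
  5. t
  6. ~t
  7. ~r
  8. (p -> s)
  9. (t -> t)
  10. (t \/ t)
  11. (r /\ r)
  12. (r /\ t)
  13. (q \/ q)
  14. (t \/ p)
  15. (r /\ (r /\ r))
  16. (~t \/ (t \/ p))
  17. (~r \/ (p -> s))
  18. ((t -> t) -> (t \/ t))
  19. ((q \/ q) -> (r /\ t))
  20. ((~r \/ (p -> s)) /\ t)
  21. ~((~r \/ (p -> s)) /\ t)
  22. (((t -> t) -> (t \/ t)) /\ (r /\ (r /\ r)))
  23. ((~t \/ (t \/ p)) -> ((q \/ q) -> (r /\ t)))
  24. (((~t \/ (t \/ p)) -> ((q \/ q) -> (r /\ t))) \/ (((t -> t) -> (t \/ t)) /\ (r /\ (r /\ r))))
  25. ((((~t \/ (t \/ p)) -> ((q \/ q) -> (r /\ t))) \/ (((t -> t) -> (t \/ t)) /\ (r /\ (r /\ r)))) /\ ~((~r \/ (p -> s)) /\ t))
Total distinct subformulas = 25

25


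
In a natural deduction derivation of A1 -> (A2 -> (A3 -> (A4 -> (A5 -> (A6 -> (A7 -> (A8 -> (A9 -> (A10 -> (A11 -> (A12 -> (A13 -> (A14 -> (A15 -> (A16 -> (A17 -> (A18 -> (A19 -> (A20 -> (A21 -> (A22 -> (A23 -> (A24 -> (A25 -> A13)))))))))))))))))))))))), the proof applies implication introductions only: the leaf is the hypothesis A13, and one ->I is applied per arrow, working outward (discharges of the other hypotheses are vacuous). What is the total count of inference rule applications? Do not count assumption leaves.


The formula has 25 arrows (->); its innermost consequent A13 is one of the antecedents,
so the proof starts from the hypothesis leaf A13 (not a rule application) and closes one arrow per ->I.
Building A1 -> (A2 -> (A3 -> (A4 -> (A5 -> (A6 -> (A7 -> (A8 -> (A9 -> (A10 -> (A11 -> (A12 -> (A13 -> (A14 -> (A15 -> (A16 -> (A17 -> (A18 -> (A19 -> (A20 -> (A21 -> (A22 -> (A23 -> (A24 -> (A25 -> A13)))))))))))))))))))))))) therefore takes 25 nested implication introductions.
Total inference nodes = 25

25


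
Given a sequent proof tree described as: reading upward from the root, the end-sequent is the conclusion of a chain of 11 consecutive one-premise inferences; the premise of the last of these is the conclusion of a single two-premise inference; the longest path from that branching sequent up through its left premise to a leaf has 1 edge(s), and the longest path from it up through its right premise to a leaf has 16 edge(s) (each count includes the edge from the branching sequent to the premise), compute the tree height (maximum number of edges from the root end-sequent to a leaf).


Longest path through the left premise: 1 edges (measured from the branching sequent)
Longest path through the right premise: 16 edges
Height of the subtree rooted at the branching sequent: max(1, 16) = 16
The branching sequent sits 11 edges above the root (the chain of one-premise inferences), so height = 16 + 11 = 27

27


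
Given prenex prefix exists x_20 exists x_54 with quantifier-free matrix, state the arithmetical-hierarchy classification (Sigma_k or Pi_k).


Leading quantifier is exists, so the class is Sigma.
Number of quantifier blocks = alternations + 1 = 0 + 1 = 1.
Classification: Sigma_1

Sigma_1


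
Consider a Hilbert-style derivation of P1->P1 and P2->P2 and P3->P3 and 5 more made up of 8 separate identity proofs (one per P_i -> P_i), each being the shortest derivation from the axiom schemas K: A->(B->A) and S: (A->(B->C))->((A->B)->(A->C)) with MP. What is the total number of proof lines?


The shortest proof of A->A from K and S in the Hilbert calculus has exactly 5 lines:
(1) K instance A->((A->A)->A), (2) S instance, (3) MP on 1,2, (4) K instance A->(A->A), (5) MP on 3,4.
For 8 independent identities: 8 * 5 = 40 lines total.

40


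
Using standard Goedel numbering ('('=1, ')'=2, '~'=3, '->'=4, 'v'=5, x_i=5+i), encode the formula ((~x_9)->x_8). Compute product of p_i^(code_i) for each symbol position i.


Formula: ((~x_9)->x_8)
Symbol codes: [1, 1, 3, 14, 2, 4, 13, 2]
Primes: [2, 3, 5, 7, 11, 13, 17, 19]
p_1^1 = 2^1 = 2
p_2^1 = 3^1 = 3
p_3^3 = 5^3 = 125
p_4^14 = 7^14 = 678223072849
p_5^2 = 11^2 = 121
p_6^4 = 13^4 = 28561
p_7^13 = 17^13 = 9904578032905937
p_8^2 = 19^2 = 361
Product = 6285441417343755882280460747127550524750

6285441417343755882280460747127550524750


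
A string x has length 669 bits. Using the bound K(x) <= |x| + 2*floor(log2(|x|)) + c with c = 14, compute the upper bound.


floor(log2(669)) = 9
2 * 9 = 18
K(x) <= 669 + 18 + 14 = 701

701


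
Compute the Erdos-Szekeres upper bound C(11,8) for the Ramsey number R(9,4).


R(9,4) <= C(9+4-2, 9-1) = C(11, 8)
C(11, 8) = 11! / (8! * 3!)
= 165

165


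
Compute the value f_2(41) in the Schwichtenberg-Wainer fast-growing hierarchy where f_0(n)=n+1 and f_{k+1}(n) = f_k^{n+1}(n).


f_2(41) = f_1^42(41)
f_1(m) = 2m + 1.
Iterating: f_1^k(n) = 2^k*(n+1) - 1.
f_2(41) = 2^42*(41+1) - 1 = 4398046511104*42 - 1 = 184717953466367

184717953466367


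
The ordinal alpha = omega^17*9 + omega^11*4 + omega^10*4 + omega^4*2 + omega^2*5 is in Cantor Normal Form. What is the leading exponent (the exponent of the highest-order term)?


CNF: omega^17*9 + omega^11*4 + omega^10*4 + omega^4*2 + omega^2*5
The leading term is omega^17*9, which has exponent 17.

17


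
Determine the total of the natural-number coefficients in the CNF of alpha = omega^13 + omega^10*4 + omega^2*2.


CNF: omega^13 + omega^10*4 + omega^2*2
Coefficients: 1 + 4 + 2 = 7

7


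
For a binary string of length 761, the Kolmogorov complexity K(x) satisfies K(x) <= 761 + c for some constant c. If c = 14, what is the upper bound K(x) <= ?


K(x) <= |x| + c = 761 + 14 = 775

775


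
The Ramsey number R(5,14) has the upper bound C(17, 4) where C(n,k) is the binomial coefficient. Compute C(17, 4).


R(5,14) <= C(5+14-2, 5-1) = C(17, 4)
C(17, 4) = 17! / (4! * 13!)
= 2380

2380


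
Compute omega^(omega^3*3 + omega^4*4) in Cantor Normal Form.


omega^(omega^3*3 + omega^4*4):
In ordinal addition a term is absorbed by a following term of strictly larger exponent: 3 < 4, so omega^3*3 + omega^4*4 = omega^4*4.
omega raised to a CNF ordinal is a single CNF term: Result = omega^(omega^4*4)

omega^(omega^4*4)


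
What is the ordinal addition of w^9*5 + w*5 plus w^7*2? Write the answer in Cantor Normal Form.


Ordinal addition (w^9*5 + w*5) + w^7*2:
alpha's leading term has exponent 9 > beta's exponent 7, so it survives.
alpha's tail term has exponent 1 < beta's exponent 7, so it is absorbed by beta.
In ordinal addition, any term followed by a strictly larger-exponent term is absorbed.
Result = w^9*5 + w^7*2

w^9*5 + w^7*2


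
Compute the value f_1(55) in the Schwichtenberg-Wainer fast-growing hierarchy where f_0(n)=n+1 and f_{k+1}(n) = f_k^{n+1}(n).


f_1(55) = f_0^56(55)
f_0 adds 1 each time, applied 56 times.
f_1(55) = 55 + 56 = 111

111


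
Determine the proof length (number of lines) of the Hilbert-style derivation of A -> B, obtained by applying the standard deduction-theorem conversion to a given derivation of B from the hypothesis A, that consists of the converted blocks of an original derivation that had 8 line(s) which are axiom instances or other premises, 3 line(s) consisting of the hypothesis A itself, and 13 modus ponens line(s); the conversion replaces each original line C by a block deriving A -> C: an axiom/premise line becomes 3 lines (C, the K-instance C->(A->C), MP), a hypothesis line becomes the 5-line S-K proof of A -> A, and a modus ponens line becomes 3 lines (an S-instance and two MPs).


Deduction-theorem conversion, block by block:
- 8 axiom/premise lines -> 3 lines each = 24
- 3 hypothesis lines -> 5 lines each (identity proof A->A) = 15
- 13 MP lines -> 3 lines each (S-instance, MP, MP) = 39
Total = 24 + 15 + 39 = 78 lines.

78


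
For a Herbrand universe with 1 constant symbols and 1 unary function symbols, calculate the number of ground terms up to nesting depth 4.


Herbrand terms by depth:
Depth 0: 1 constants
Depth 1: 1 new terms (running total: 2)
Depth 2: 1 new terms (running total: 3)
Depth 3: 1 new terms (running total: 4)
Depth 4: 1 new terms (running total: 5)
Total distinct ground terms = 5

5


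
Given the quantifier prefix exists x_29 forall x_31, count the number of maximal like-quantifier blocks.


Alternations = 1.
Blocks = alternations + 1 = 2

2


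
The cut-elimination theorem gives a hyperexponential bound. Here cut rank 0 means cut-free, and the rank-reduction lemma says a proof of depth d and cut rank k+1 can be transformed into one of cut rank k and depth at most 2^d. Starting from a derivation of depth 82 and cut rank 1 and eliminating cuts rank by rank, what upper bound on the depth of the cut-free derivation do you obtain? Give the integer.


Each rank reduction sends depth d to at most 2^d; cut rank r needs r reductions.
2_0(82) = 82
2_1(82) = 2^82 = 4835703278458516698824704
Cut-free depth bound = 4835703278458516698824704

4835703278458516698824704


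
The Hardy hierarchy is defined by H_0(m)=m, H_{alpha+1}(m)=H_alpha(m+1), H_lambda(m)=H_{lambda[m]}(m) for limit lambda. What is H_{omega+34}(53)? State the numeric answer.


H_{omega+34}(53):
Unwind the 34 successor steps: H_{omega+34}(53) = H_omega(53+34) = H_omega(87).
H_omega(m) = H_m(m) = m + m = 2m.
Result = 2 * 87 = 174

174


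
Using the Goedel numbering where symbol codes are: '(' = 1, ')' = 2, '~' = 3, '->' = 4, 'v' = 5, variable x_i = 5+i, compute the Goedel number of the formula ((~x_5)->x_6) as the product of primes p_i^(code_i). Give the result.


Formula: ((~x_5)->x_6)
Symbol codes: [1, 1, 3, 10, 2, 4, 11, 2]
Primes: [2, 3, 5, 7, 11, 13, 17, 19]
p_1^1 = 2^1 = 2
p_2^1 = 3^1 = 3
p_3^3 = 5^3 = 125
p_4^10 = 7^10 = 282475249
p_5^2 = 11^2 = 121
p_6^4 = 13^4 = 28561
p_7^11 = 17^11 = 34271896307633
p_8^2 = 19^2 = 361
Product = 9058280816303120358271223130972750

9058280816303120358271223130972750


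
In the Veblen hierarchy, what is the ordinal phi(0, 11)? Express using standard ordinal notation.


phi(0, 11):
phi(0, beta) = omega^beta by definition.
phi(0, 11) = omega^11

omega^11


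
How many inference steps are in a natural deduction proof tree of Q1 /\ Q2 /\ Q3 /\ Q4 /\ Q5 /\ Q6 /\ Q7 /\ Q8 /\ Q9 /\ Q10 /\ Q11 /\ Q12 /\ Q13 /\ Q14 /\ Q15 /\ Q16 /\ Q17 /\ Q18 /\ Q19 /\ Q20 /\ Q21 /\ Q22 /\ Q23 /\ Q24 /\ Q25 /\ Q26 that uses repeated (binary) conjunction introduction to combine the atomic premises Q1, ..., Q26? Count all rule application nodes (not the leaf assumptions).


The target conjunction has 26 conjuncts, i.e. 25 binary /\ connectives.
Each conjunction-intro joins two pieces, so 26 atoms require 26-1 = 25 applications.
Total inference nodes = 25

25


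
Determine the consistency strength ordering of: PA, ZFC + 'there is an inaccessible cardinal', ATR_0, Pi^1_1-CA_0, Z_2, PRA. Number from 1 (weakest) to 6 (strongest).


Ordering by consistency strength:
1. PRA
2. PA
3. ATR_0
4. Pi^1_1-CA_0
5. Z_2
6. ZFC + 'there is an inaccessible cardinal'


PA=2, ZFC + 'there is an inaccessible cardinal'=6, ATR_0=3, Pi^1_1-CA_0=4, Z_2=5, PRA=1


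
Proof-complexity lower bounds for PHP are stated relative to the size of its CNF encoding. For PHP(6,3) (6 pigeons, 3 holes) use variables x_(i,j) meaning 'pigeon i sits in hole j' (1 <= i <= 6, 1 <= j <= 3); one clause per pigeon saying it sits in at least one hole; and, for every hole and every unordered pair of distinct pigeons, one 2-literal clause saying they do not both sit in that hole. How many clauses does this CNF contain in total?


PHP(6,3): 6 pigeons, 3 holes, 6*3 = 18 variables.
- pigeon clauses: one per pigeon -> 6 clauses
- hole clauses: 3 holes * C(6,2) = 3 * 15 -> 45 clauses
Total clauses = 6 + 45 = 51

51


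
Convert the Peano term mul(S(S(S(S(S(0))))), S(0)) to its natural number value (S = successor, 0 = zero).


mul(S^5(0), S^1(0)):
S^5(0) = 5
S^1(0) = 1
5 * 1 = 5

5


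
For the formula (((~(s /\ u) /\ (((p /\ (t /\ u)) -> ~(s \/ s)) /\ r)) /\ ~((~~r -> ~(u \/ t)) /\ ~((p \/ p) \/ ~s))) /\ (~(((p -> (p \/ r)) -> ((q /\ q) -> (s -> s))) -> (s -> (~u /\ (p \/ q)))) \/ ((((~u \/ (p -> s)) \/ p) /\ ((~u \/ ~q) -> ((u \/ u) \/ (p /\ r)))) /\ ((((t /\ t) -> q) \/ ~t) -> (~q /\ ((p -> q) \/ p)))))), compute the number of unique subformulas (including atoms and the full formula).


Formula: (((~(s /\ u) /\ (((p /\ (t /\ u)) -> ~(s \/ s)) /\ r)) /\ ~((~~r -> ~(u \/ t)) /\ ~((p \/ p) \/ ~s))) /\ (~(((p -> (p \/ r)) -> ((q /\ q) -> (s -> s))) -> (s -> (~u /\ (p \/ q)))) \/ ((((~u \/ (p -> s)) \/ p) /\ ((~u \/ ~q) -> ((u \/ u) \/ (p /\ r)))) /\ ((((t /\ t) -> q) \/ ~t) -> (~q /\ ((p -> q) \/ p))))))
Subformulas found:
  1. r
  2. p
  3. q
  4. u
  5. s
  6. t
  7. ~t
  8. ~u
  9. ~s
  10. ~r
  11. ~q
  12. ~~r
  13. (p /\ r)
  14. (p -> q)
  15. (t /\ u)
  16. (p \/ p)
  17. (t /\ t)
  18. (p \/ r)
  19. (s -> s)
  20. (s \/ s)
  21. (s /\ u)
  22. (q /\ q)
  23. (u \/ t)
  24. (p -> s)
  25. (p \/ q)
  26. (u \/ u)
  27. ~(s \/ s)
  28. ~(s /\ u)
  29. ~(u \/ t)
  30. (~u \/ ~q)
  31. ((t /\ t) -> q)
  32. (p /\ (t /\ u))
  33. (p -> (p \/ r))
  34. ((p -> q) \/ p)
  35. (~u \/ (p -> s))
  36. ((p \/ p) \/ ~s)
  37. (~u /\ (p \/ q))
  38. ~((p \/ p) \/ ~s)
  39. (~~r -> ~(u \/ t))
  40. ((u \/ u) \/ (p /\ r))
  41. ((q /\ q) -> (s -> s))
  42. (~q /\ ((p -> q) \/ p))
  43. (s -> (~u /\ (p \/ q)))
  44. ((~u \/ (p -> s)) \/ p)
  45. (((t /\ t) -> q) \/ ~t)
  46. ((p /\ (t /\ u)) -> ~(s \/ s))
  47. (((p /\ (t /\ u)) -> ~(s \/ s)) /\ r)
  48. ((~u \/ ~q) -> ((u \/ u) \/ (p /\ r)))
  49. ((~~r -> ~(u \/ t)) /\ ~((p \/ p) \/ ~s))
  50. ~((~~r -> ~(u \/ t)) /\ ~((p \/ p) \/ ~s))
  51. ((p -> (p \/ r)) -> ((q /\ q) -> (s -> s)))
  52. (~(s /\ u) /\ (((p /\ (t /\ u)) -> ~(s \/ s)) /\ r))
  53. ((((t /\ t) -> q) \/ ~t) -> (~q /\ ((p -> q) \/ p)))
  54. (((~u \/ (p -> s)) \/ p) /\ ((~u \/ ~q) -> ((u \/ u) \/ (p /\ r))))
  55. (((p -> (p \/ r)) -> ((q /\ q) -> (s -> s))) -> (s -> (~u /\ (p \/ q))))
  56. ~(((p -> (p \/ r)) -> ((q /\ q) -> (s -> s))) -> (s -> (~u /\ (p \/ q))))
  57. ((~(s /\ u) /\ (((p /\ (t /\ u)) -> ~(s \/ s)) /\ r)) /\ ~((~~r -> ~(u \/ t)) /\ ~((p \/ p) \/ ~s)))
  58. ((((~u \/ (p -> s)) \/ p) /\ ((~u \/ ~q) -> ((u \/ u) \/ (p /\ r)))) /\ ((((t /\ t) -> q) \/ ~t) -> (~q /\ ((p -> q) \/ p))))
  59. (~(((p -> (p \/ r)) -> ((q /\ q) -> (s -> s))) -> (s -> (~u /\ (p \/ q)))) \/ ((((~u \/ (p -> s)) \/ p) /\ ((~u \/ ~q) -> ((u \/ u) \/ (p /\ r)))) /\ ((((t /\ t) -> q) \/ ~t) -> (~q /\ ((p -> q) \/ p)))))
  60. (((~(s /\ u) /\ (((p /\ (t /\ u)) -> ~(s \/ s)) /\ r)) /\ ~((~~r -> ~(u \/ t)) /\ ~((p \/ p) \/ ~s))) /\ (~(((p -> (p \/ r)) -> ((q /\ q) -> (s -> s))) -> (s -> (~u /\ (p \/ q)))) \/ ((((~u \/ (p -> s)) \/ p) /\ ((~u \/ ~q) -> ((u \/ u) \/ (p /\ r)))) /\ ((((t /\ t) -> q) \/ ~t) -> (~q /\ ((p -> q) \/ p))))))
Total distinct subformulas = 60

60
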